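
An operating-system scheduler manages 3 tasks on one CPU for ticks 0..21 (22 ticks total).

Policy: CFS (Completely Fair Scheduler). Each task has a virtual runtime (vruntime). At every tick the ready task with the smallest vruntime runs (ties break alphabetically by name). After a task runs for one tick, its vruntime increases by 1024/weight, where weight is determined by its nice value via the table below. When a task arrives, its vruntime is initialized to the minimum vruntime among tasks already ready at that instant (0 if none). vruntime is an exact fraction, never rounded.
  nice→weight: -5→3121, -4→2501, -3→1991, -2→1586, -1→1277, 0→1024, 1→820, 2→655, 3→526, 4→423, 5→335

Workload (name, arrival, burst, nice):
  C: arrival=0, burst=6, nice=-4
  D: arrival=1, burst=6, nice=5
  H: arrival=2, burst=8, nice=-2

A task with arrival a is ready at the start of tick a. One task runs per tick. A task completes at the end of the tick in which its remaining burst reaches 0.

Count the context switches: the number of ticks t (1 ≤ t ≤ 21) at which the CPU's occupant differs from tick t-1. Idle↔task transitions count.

context switches = 12

t=0: vr[C=0] → run C
t=1: vr[C=1024/2501 D=1024/2501] → run C
t=2: vr[C=2048/2501 D=1024/2501 H=1024/2501] → run D
t=3: vr[C=2048/2501 D=2904064/837835 H=1024/2501] → run H
t=4: vr[C=2048/2501 D=2904064/837835 H=34304/32513] → run C
t=5: vr[C=3072/2501 D=2904064/837835 H=34304/32513] → run H
t=6: vr[C=3072/2501 D=2904064/837835 H=55296/32513] → run C
t=7: vr[C=4096/2501 D=2904064/837835 H=55296/32513] → run C
t=8: vr[C=5120/2501 D=2904064/837835 H=55296/32513] → run H
t=9: vr[C=5120/2501 D=2904064/837835 H=76288/32513] → run C
t=10: vr[D=2904064/837835 H=76288/32513] → run H
t=11: vr[D=2904064/837835 H=97280/32513] → run H
t=12: vr[D=2904064/837835 H=118272/32513] → run D
t=13: vr[D=5465088/837835 H=118272/32513] → run H
t=14: vr[D=5465088/837835 H=139264/32513] → run H
t=15: vr[D=5465088/837835 H=160256/32513] → run H
t=16: vr[D=5465088/837835] → run D
t=17: vr[D=8026112/837835] → run D
t=18: vr[D=10587136/837835] → run D
t=19: vr[D=2629632/167567] → run D
t=20: (idle)
t=21: (idle)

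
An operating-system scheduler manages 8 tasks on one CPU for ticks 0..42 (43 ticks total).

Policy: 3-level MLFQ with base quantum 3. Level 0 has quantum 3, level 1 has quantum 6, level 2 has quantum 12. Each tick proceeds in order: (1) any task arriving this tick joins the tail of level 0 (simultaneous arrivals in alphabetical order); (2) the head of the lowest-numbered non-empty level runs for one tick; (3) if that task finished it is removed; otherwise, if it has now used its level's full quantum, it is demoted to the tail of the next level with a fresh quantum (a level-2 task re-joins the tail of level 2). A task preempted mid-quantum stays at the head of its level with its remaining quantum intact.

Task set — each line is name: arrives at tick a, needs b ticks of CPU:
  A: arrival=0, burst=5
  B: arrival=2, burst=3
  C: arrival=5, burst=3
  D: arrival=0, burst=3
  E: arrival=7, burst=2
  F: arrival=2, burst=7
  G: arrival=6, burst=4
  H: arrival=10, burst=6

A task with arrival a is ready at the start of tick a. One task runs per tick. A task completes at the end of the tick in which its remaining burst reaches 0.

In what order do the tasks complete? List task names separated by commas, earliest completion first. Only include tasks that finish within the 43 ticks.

t=0: L0/L1/L2 = AD/-/- → run A
t=1: L0/L1/L2 = AD/-/- → run A
t=2: L0/L1/L2 = ADBF/-/- → run A
t=3: L0/L1/L2 = DBF/A/- → run D
t=4: L0/L1/L2 = DBF/A/- → run D
t=5: L0/L1/L2 = DBFC/A/- → run D
t=6: L0/L1/L2 = BFCG/A/- → run B
t=7: L0/L1/L2 = BFCGE/A/- → run B
t=8: L0/L1/L2 = BFCGE/A/- → run B
t=9: L0/L1/L2 = FCGE/A/- → run F
t=10: L0/L1/L2 = FCGEH/A/- → run F
t=11: L0/L1/L2 = FCGEH/A/- → run F
t=12: L0/L1/L2 = CGEH/AF/- → run C
t=13: L0/L1/L2 = CGEH/AF/- → run C
t=14: L0/L1/L2 = CGEH/AF/- → run C
t=15: L0/L1/L2 = GEH/AF/- → run G
t=16: L0/L1/L2 = GEH/AF/- → run G
t=17: L0/L1/L2 = GEH/AF/- → run G
t=18: L0/L1/L2 = EH/AFG/- → run E
t=19: L0/L1/L2 = EH/AFG/- → run E
t=20: L0/L1/L2 = H/AFG/- → run H
t=21: L0/L1/L2 = H/AFG/- → run H
t=22: L0/L1/L2 = H/AFG/- → run H
t=23: L0/L1/L2 = -/AFGH/- → run A
t=24: L0/L1/L2 = -/AFGH/- → run A
t=25: L0/L1/L2 = -/FGH/- → run F
t=26: L0/L1/L2 = -/FGH/- → run F
t=27: L0/L1/L2 = -/FGH/- → run F
t=28: L0/L1/L2 = -/FGH/- → run F
t=29: L0/L1/L2 = -/GH/- → run G
t=30: L0/L1/L2 = -/H/- → run H
t=31: L0/L1/L2 = -/H/- → run H
t=32: L0/L1/L2 = -/H/- → run H
t=33: (idle)
t=34: (idle)
t=35: (idle)
t=36: (idle)
t=37: (idle)
t=38: (idle)
t=39: (idle)
t=40: (idle)
t=41: (idle)
t=42: (idle)

completion order = D, B, C, E, A, F, G, H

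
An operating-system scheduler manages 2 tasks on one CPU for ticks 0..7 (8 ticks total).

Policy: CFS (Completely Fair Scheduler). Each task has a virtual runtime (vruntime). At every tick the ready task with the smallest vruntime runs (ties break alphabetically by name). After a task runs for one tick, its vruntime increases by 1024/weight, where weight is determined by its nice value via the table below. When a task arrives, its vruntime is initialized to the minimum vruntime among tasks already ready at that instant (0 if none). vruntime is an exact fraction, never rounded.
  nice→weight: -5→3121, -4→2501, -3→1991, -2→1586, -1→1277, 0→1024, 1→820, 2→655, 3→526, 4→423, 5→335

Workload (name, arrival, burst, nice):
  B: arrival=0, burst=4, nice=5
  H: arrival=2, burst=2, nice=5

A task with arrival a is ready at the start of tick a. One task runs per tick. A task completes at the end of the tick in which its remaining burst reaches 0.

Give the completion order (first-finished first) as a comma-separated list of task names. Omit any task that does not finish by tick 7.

t=0: vr[B=0] → run B
t=1: vr[B=1024/335] → run B
t=2: vr[B=2048/335 H=2048/335] → run B
t=3: vr[B=3072/335 H=2048/335] → run H
t=4: vr[B=3072/335 H=3072/335] → run B
t=5: vr[H=3072/335] → run H
t=6: (idle)
t=7: (idle)

completion order = B, H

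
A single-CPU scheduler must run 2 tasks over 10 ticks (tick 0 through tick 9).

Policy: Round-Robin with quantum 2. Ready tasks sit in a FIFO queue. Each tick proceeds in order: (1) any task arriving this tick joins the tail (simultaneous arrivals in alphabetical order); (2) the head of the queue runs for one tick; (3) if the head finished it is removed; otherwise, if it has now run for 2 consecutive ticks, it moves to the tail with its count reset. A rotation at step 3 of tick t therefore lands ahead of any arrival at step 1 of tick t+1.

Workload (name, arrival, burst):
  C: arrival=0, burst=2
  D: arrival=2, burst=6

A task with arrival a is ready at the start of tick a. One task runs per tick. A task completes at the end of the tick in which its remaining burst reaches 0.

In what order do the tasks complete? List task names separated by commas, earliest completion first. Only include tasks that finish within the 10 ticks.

t=0: queue=[C] q_used=0 → run C
t=1: queue=[C] q_used=1 → run C
t=2: queue=[D] q_used=0 → run D
t=3: queue=[D] q_used=1 → run D
t=4: queue=[D] q_used=0 → run D
t=5: queue=[D] q_used=1 → run D
t=6: queue=[D] q_used=0 → run D
t=7: queue=[D] q_used=1 → run D
t=8: (idle)
t=9: (idle)

completion order = C, D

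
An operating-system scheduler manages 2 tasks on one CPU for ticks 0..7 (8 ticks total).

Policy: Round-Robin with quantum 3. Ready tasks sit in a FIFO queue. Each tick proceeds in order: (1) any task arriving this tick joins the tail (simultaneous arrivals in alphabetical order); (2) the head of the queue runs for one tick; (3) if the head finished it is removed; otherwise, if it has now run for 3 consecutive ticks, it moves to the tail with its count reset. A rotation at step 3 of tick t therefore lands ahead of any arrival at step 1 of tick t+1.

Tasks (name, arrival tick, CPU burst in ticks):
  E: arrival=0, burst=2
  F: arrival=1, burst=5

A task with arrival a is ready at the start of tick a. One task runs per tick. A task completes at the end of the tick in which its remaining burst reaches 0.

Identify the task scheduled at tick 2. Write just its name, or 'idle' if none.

running at tick 2 = F

t=0: queue=[E] q_used=0 → run E
t=1: queue=[E,F] q_used=1 → run E
t=2: queue=[F] q_used=0 → run F
t=3: queue=[F] q_used=1 → run F
t=4: queue=[F] q_used=2 → run F
t=5: queue=[F] q_used=0 → run F
t=6: queue=[F] q_used=1 → run F
t=7: (idle)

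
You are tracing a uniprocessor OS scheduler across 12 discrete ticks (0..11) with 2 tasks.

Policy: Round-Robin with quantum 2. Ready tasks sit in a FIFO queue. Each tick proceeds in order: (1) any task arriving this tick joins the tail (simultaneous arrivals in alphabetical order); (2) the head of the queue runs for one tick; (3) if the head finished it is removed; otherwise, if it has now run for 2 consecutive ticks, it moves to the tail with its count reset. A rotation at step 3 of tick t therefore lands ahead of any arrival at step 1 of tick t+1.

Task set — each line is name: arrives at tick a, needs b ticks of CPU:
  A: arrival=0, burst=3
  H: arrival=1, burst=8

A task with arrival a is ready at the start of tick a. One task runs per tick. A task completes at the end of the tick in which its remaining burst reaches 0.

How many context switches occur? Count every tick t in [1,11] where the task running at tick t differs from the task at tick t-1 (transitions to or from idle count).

context switches = 4

t=0: queue=[A] q_used=0 → run A
t=1: queue=[A,H] q_used=1 → run A
t=2: queue=[H,A] q_used=0 → run H
t=3: queue=[H,A] q_used=1 → run H
t=4: queue=[A,H] q_used=0 → run A
t=5: queue=[H] q_used=0 → run H
t=6: queue=[H] q_used=1 → run H
t=7: queue=[H] q_used=0 → run H
t=8: queue=[H] q_used=1 → run H
t=9: queue=[H] q_used=0 → run H
t=10: queue=[H] q_used=1 → run H
t=11: (idle)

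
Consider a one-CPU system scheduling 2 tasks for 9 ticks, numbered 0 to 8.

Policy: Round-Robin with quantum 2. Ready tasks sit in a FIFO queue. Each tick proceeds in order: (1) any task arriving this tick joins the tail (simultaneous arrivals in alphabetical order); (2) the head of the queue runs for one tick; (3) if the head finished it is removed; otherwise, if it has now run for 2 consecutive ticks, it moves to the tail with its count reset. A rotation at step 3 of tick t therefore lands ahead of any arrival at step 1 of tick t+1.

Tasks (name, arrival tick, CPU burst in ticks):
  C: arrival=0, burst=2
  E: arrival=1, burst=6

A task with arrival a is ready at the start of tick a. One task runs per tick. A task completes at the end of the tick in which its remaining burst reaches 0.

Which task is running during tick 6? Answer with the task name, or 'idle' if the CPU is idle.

t=0: queue=[C] q_used=0 → run C
t=1: queue=[C,E] q_used=1 → run C
t=2: queue=[E] q_used=0 → run E
t=3: queue=[E] q_used=1 → run E
t=4: queue=[E] q_used=0 → run E
t=5: queue=[E] q_used=1 → run E
t=6: queue=[E] q_used=0 → run E
t=7: queue=[E] q_used=1 → run E
t=8: (idle)

running at tick 6 = E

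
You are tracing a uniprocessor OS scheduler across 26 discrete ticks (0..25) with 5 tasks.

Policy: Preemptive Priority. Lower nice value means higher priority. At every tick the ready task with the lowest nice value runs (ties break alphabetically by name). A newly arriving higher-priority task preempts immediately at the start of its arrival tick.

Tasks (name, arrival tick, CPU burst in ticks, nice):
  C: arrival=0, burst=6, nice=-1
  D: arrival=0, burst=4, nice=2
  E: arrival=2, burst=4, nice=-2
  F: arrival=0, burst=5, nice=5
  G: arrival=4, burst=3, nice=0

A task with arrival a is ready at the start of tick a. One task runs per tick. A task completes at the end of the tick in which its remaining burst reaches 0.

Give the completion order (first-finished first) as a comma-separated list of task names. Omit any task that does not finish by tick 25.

completion order = E, C, G, D, F

t=0: ready={C,D,F} → run C
t=1: ready={C,D,F} → run C
t=2: ready={C,D,E,F} → run E
t=3: ready={C,D,E,F} → run E
t=4: ready={C,D,E,F,G} → run E
t=5: ready={C,D,E,F,G} → run E
t=6: ready={C,D,F,G} → run C
t=7: ready={C,D,F,G} → run C
t=8: ready={C,D,F,G} → run C
t=9: ready={C,D,F,G} → run C
t=10: ready={D,F,G} → run G
t=11: ready={D,F,G} → run G
t=12: ready={D,F,G} → run G
t=13: ready={D,F} → run D
t=14: ready={D,F} → run D
t=15: ready={D,F} → run D
t=16: ready={D,F} → run D
t=17: ready={F} → run F
t=18: ready={F} → run F
t=19: ready={F} → run F
t=20: ready={F} → run F
t=21: ready={F} → run F
t=22: (idle)
t=23: (idle)
t=24: (idle)
t=25: (idle)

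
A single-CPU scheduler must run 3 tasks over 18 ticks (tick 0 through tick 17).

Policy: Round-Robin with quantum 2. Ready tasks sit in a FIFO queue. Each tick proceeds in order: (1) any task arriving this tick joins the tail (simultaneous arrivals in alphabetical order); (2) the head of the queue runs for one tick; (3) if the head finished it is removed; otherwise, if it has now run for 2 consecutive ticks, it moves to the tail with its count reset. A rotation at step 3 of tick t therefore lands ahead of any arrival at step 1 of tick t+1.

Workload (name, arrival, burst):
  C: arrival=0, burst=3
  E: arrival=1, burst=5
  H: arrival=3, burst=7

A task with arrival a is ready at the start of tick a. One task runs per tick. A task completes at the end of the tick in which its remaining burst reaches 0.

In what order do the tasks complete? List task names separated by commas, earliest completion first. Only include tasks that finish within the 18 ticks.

t=0: queue=[C] q_used=0 → run C
t=1: queue=[C,E] q_used=1 → run C
t=2: queue=[E,C] q_used=0 → run E
t=3: queue=[E,C,H] q_used=1 → run E
t=4: queue=[C,H,E] q_used=0 → run C
t=5: queue=[H,E] q_used=0 → run H
t=6: queue=[H,E] q_used=1 → run H
t=7: queue=[E,H] q_used=0 → run E
t=8: queue=[E,H] q_used=1 → run E
t=9: queue=[H,E] q_used=0 → run H
t=10: queue=[H,E] q_used=1 → run H
t=11: queue=[E,H] q_used=0 → run E
t=12: queue=[H] q_used=0 → run H
t=13: queue=[H] q_used=1 → run H
t=14: queue=[H] q_used=0 → run H
t=15: (idle)
t=16: (idle)
t=17: (idle)

completion order = C, E, H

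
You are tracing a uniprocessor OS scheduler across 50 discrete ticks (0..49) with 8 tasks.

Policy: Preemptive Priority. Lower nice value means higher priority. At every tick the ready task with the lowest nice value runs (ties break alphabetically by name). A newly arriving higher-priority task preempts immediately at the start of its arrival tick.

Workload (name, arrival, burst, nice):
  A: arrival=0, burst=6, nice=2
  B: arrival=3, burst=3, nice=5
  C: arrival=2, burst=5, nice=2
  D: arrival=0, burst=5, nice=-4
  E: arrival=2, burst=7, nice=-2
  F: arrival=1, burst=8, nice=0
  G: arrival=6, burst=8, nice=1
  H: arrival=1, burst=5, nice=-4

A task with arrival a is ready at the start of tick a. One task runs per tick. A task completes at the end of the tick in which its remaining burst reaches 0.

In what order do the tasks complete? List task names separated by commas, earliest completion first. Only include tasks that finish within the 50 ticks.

t=0: ready={A,D} → run D
t=1: ready={A,D,F,H} → run D
t=2: ready={A,C,D,E,F,H} → run D
t=3: ready={A,B,C,D,E,F,H} → run D
t=4: ready={A,B,C,D,E,F,H} → run D
t=5: ready={A,B,C,E,F,H} → run H
t=6: ready={A,B,C,E,F,G,H} → run H
t=7: ready={A,B,C,E,F,G,H} → run H
t=8: ready={A,B,C,E,F,G,H} → run H
t=9: ready={A,B,C,E,F,G,H} → run H
t=10: ready={A,B,C,E,F,G} → run E
t=11: ready={A,B,C,E,F,G} → run E
t=12: ready={A,B,C,E,F,G} → run E
t=13: ready={A,B,C,E,F,G} → run E
t=14: ready={A,B,C,E,F,G} → run E
t=15: ready={A,B,C,E,F,G} → run E
t=16: ready={A,B,C,E,F,G} → run E
t=17: ready={A,B,C,F,G} → run F
t=18: ready={A,B,C,F,G} → run F
t=19: ready={A,B,C,F,G} → run F
t=20: ready={A,B,C,F,G} → run F
t=21: ready={A,B,C,F,G} → run F
t=22: ready={A,B,C,F,G} → run F
t=23: ready={A,B,C,F,G} → run F
t=24: ready={A,B,C,F,G} → run F
t=25: ready={A,B,C,G} → run G
t=26: ready={A,B,C,G} → run G
t=27: ready={A,B,C,G} → run G
t=28: ready={A,B,C,G} → run G
t=29: ready={A,B,C,G} → run G
t=30: ready={A,B,C,G} → run G
t=31: ready={A,B,C,G} → run G
t=32: ready={A,B,C,G} → run G
t=33: ready={A,B,C} → run A
t=34: ready={A,B,C} → run A
t=35: ready={A,B,C} → run A
t=36: ready={A,B,C} → run A
t=37: ready={A,B,C} → run A
t=38: ready={A,B,C} → run A
t=39: ready={B,C} → run C
t=40: ready={B,C} → run C
t=41: ready={B,C} → run C
t=42: ready={B,C} → run C
t=43: ready={B,C} → run C
t=44: ready={B} → run B
t=45: ready={B} → run B
t=46: ready={B} → run B
t=47: (idle)
t=48: (idle)
t=49: (idle)

completion order = D, H, E, F, G, A, C, B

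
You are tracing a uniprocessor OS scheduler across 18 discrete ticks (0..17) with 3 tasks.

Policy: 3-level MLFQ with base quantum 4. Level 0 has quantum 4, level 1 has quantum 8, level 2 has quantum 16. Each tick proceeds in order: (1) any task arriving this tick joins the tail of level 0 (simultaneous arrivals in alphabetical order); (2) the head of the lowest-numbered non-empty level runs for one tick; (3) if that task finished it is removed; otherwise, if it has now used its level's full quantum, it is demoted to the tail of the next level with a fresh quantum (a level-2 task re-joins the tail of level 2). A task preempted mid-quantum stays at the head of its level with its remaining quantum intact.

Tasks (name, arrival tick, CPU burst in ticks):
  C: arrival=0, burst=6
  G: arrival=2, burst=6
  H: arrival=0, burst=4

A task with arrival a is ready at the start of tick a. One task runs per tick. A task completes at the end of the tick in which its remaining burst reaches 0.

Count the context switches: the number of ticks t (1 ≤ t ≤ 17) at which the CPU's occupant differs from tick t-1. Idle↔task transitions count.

context switches = 5

t=0: L0/L1/L2 = CH/-/- → run C
t=1: L0/L1/L2 = CH/-/- → run C
t=2: L0/L1/L2 = CHG/-/- → run C
t=3: L0/L1/L2 = CHG/-/- → run C
t=4: L0/L1/L2 = HG/C/- → run H
t=5: L0/L1/L2 = HG/C/- → run H
t=6: L0/L1/L2 = HG/C/- → run H
t=7: L0/L1/L2 = HG/C/- → run H
t=8: L0/L1/L2 = G/C/- → run G
t=9: L0/L1/L2 = G/C/- → run G
t=10: L0/L1/L2 = G/C/- → run G
t=11: L0/L1/L2 = G/C/- → run G
t=12: L0/L1/L2 = -/CG/- → run C
t=13: L0/L1/L2 = -/CG/- → run C
t=14: L0/L1/L2 = -/G/- → run G
t=15: L0/L1/L2 = -/G/- → run G
t=16: (idle)
t=17: (idle)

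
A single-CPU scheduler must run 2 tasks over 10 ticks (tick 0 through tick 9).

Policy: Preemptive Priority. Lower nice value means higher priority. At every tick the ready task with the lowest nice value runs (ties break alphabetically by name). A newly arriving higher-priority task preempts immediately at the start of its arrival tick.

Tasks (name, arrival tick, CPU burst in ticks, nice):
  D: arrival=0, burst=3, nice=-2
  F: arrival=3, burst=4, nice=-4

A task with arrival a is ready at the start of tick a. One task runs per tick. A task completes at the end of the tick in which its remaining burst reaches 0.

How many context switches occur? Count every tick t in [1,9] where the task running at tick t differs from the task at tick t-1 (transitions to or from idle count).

context switches = 2

t=0: ready={D} → run D
t=1: ready={D} → run D
t=2: ready={D} → run D
t=3: ready={F} → run F
t=4: ready={F} → run F
t=5: ready={F} → run F
t=6: ready={F} → run F
t=7: (idle)
t=8: (idle)
t=9: (idle)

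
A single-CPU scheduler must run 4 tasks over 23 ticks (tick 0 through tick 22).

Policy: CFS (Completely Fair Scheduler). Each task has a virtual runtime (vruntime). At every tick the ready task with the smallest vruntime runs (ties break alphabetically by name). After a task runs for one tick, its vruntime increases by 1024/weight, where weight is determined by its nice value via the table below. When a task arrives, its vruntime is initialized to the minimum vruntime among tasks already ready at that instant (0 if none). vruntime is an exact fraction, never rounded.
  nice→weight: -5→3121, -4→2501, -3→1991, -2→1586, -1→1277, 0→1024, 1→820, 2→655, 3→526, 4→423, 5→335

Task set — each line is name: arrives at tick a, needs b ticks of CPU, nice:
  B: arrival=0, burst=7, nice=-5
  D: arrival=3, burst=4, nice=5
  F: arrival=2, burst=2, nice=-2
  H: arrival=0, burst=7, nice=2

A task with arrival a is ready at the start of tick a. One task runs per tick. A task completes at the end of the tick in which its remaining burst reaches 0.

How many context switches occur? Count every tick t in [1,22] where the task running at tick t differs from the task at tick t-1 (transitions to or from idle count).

t=0: vr[B=0 H=0] → run B
t=1: vr[B=1024/3121 H=0] → run H
t=2: vr[B=1024/3121 F=1024/3121 H=1024/655] → run B
t=3: vr[B=2048/3121 D=1024/3121 F=1024/3121 H=1024/655] → run D
t=4: vr[B=2048/3121 D=3538944/1045535 F=1024/3121 H=1024/655] → run F
t=5: vr[B=2048/3121 D=3538944/1045535 F=2409984/2474953 H=1024/655] → run B
t=6: vr[B=3072/3121 D=3538944/1045535 F=2409984/2474953 H=1024/655] → run F
t=7: vr[B=3072/3121 D=3538944/1045535 H=1024/655] → run B
t=8: vr[B=4096/3121 D=3538944/1045535 H=1024/655] → run B
t=9: vr[B=5120/3121 D=3538944/1045535 H=1024/655] → run H
t=10: vr[B=5120/3121 D=3538944/1045535 H=2048/655] → run B
t=11: vr[B=6144/3121 D=3538944/1045535 H=2048/655] → run B
t=12: vr[D=3538944/1045535 H=2048/655] → run H
t=13: vr[D=3538944/1045535 H=3072/655] → run D
t=14: vr[D=6734848/1045535 H=3072/655] → run H
t=15: vr[D=6734848/1045535 H=4096/655] → run H
t=16: vr[D=6734848/1045535 H=1024/131] → run D
t=17: vr[D=9930752/1045535 H=1024/131] → run H
t=18: vr[D=9930752/1045535 H=6144/655] → run H
t=19: vr[D=9930752/1045535] → run D
t=20: (idle)
t=21: (idle)
t=22: (idle)

context switches = 16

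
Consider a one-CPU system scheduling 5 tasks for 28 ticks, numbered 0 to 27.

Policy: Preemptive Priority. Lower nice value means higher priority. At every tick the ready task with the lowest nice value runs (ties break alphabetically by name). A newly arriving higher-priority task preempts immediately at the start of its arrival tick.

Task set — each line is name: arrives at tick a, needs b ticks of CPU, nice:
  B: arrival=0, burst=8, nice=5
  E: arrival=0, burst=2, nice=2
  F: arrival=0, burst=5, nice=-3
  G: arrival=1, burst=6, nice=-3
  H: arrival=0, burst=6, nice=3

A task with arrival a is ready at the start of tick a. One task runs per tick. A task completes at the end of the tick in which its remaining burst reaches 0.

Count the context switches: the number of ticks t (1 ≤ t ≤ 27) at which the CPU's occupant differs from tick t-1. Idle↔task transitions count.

context switches = 5

t=0: ready={B,E,F,H} → run F
t=1: ready={B,E,F,G,H} → run F
t=2: ready={B,E,F,G,H} → run F
t=3: ready={B,E,F,G,H} → run F
t=4: ready={B,E,F,G,H} → run F
t=5: ready={B,E,G,H} → run G
t=6: ready={B,E,G,H} → run G
t=7: ready={B,E,G,H} → run G
t=8: ready={B,E,G,H} → run G
t=9: ready={B,E,G,H} → run G
t=10: ready={B,E,G,H} → run G
t=11: ready={B,E,H} → run E
t=12: ready={B,E,H} → run E
t=13: ready={B,H} → run H
t=14: ready={B,H} → run H
t=15: ready={B,H} → run H
t=16: ready={B,H} → run H
t=17: ready={B,H} → run H
t=18: ready={B,H} → run H
t=19: ready={B} → run B
t=20: ready={B} → run B
t=21: ready={B} → run B
t=22: ready={B} → run B
t=23: ready={B} → run B
t=24: ready={B} → run B
t=25: ready={B} → run B
t=26: ready={B} → run B
t=27: (idle)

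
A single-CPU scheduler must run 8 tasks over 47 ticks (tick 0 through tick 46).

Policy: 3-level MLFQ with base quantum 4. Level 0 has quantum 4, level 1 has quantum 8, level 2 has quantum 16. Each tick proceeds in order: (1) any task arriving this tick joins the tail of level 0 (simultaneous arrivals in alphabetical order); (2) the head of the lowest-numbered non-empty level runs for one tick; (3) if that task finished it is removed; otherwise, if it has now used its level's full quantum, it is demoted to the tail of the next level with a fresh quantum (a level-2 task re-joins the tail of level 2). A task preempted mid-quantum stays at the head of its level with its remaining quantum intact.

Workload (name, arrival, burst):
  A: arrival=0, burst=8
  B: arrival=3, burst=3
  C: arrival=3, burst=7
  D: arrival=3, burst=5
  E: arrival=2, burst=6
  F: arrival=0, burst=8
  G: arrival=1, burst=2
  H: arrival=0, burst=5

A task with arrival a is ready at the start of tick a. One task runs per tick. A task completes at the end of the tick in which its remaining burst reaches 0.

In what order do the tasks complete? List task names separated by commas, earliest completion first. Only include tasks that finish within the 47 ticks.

completion order = G, B, A, F, H, E, C, D

t=0: L0/L1/L2 = AFH/-/- → run A
t=1: L0/L1/L2 = AFHG/-/- → run A
t=2: L0/L1/L2 = AFHGE/-/- → run A
t=3: L0/L1/L2 = AFHGEBCD/-/- → run A
t=4: L0/L1/L2 = FHGEBCD/A/- → run F
t=5: L0/L1/L2 = FHGEBCD/A/- → run F
t=6: L0/L1/L2 = FHGEBCD/A/- → run F
t=7: L0/L1/L2 = FHGEBCD/A/- → run F
t=8: L0/L1/L2 = HGEBCD/AF/- → run H
t=9: L0/L1/L2 = HGEBCD/AF/- → run H
t=10: L0/L1/L2 = HGEBCD/AF/- → run H
t=11: L0/L1/L2 = HGEBCD/AF/- → run H
t=12: L0/L1/L2 = GEBCD/AFH/- → run G
t=13: L0/L1/L2 = GEBCD/AFH/- → run G
t=14: L0/L1/L2 = EBCD/AFH/- → run E
t=15: L0/L1/L2 = EBCD/AFH/- → run E
t=16: L0/L1/L2 = EBCD/AFH/- → run E
t=17: L0/L1/L2 = EBCD/AFH/- → run E
t=18: L0/L1/L2 = BCD/AFHE/- → run B
t=19: L0/L1/L2 = BCD/AFHE/- → run B
t=20: L0/L1/L2 = BCD/AFHE/- → run B
t=21: L0/L1/L2 = CD/AFHE/- → run C
t=22: L0/L1/L2 = CD/AFHE/- → run C
t=23: L0/L1/L2 = CD/AFHE/- → run C
t=24: L0/L1/L2 = CD/AFHE/- → run C
t=25: L0/L1/L2 = D/AFHEC/- → run D
t=26: L0/L1/L2 = D/AFHEC/- → run D
t=27: L0/L1/L2 = D/AFHEC/- → run D
t=28: L0/L1/L2 = D/AFHEC/- → run D
t=29: L0/L1/L2 = -/AFHECD/- → run A
t=30: L0/L1/L2 = -/AFHECD/- → run A
t=31: L0/L1/L2 = -/AFHECD/- → run A
t=32: L0/L1/L2 = -/AFHECD/- → run A
t=33: L0/L1/L2 = -/FHECD/- → run F
t=34: L0/L1/L2 = -/FHECD/- → run F
t=35: L0/L1/L2 = -/FHECD/- → run F
t=36: L0/L1/L2 = -/FHECD/- → run F
t=37: L0/L1/L2 = -/HECD/- → run H
t=38: L0/L1/L2 = -/ECD/- → run E
t=39: L0/L1/L2 = -/ECD/- → run E
t=40: L0/L1/L2 = -/CD/- → run C
t=41: L0/L1/L2 = -/CD/- → run C
t=42: L0/L1/L2 = -/CD/- → run C
t=43: L0/L1/L2 = -/D/- → run D
t=44: (idle)
t=45: (idle)
t=46: (idle)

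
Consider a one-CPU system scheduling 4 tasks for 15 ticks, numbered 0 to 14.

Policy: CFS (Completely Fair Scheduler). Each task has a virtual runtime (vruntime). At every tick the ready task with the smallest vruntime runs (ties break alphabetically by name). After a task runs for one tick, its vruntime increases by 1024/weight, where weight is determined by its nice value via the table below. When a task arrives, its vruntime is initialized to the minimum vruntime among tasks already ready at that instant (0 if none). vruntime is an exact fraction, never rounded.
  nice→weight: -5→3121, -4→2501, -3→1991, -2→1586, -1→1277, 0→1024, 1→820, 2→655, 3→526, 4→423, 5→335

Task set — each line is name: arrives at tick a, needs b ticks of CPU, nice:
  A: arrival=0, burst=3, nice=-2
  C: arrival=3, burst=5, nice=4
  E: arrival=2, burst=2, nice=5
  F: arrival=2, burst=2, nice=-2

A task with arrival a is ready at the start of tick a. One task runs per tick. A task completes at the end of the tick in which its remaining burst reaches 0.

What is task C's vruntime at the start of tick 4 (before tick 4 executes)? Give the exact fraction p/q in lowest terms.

vruntime(C, start of tick 4) = 1245184/335439

t=0: vr[A=0] → run A
t=1: vr[A=512/793] → run A
t=2: vr[A=1024/793 E=1024/793 F=1024/793] → run A
t=3: vr[C=1024/793 E=1024/793 F=1024/793] → run C
t=4: vr[C=1245184/335439 E=1024/793 F=1024/793] → run E
t=5: vr[C=1245184/335439 E=1155072/265655 F=1024/793] → run F
t=6: vr[C=1245184/335439 E=1155072/265655 F=1536/793] → run F
t=7: vr[C=1245184/335439 E=1155072/265655] → run C
t=8: vr[C=2057216/335439 E=1155072/265655] → run E
t=9: vr[C=2057216/335439] → run C
t=10: vr[C=956416/111813] → run C
t=11: vr[C=3681280/335439] → run C
t=12: (idle)
t=13: (idle)
t=14: (idle)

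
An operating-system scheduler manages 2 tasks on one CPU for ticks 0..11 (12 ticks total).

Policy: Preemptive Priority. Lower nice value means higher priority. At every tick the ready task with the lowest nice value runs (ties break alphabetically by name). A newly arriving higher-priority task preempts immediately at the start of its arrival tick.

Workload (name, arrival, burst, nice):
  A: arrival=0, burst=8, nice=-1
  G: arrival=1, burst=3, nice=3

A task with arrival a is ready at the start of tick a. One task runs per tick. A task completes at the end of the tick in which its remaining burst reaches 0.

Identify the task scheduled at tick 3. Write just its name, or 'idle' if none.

running at tick 3 = A

t=0: ready={A} → run A
t=1: ready={A,G} → run A
t=2: ready={A,G} → run A
t=3: ready={A,G} → run A
t=4: ready={A,G} → run A
t=5: ready={A,G} → run A
t=6: ready={A,G} → run A
t=7: ready={A,G} → run A
t=8: ready={G} → run G
t=9: ready={G} → run G
t=10: ready={G} → run G
t=11: (idle)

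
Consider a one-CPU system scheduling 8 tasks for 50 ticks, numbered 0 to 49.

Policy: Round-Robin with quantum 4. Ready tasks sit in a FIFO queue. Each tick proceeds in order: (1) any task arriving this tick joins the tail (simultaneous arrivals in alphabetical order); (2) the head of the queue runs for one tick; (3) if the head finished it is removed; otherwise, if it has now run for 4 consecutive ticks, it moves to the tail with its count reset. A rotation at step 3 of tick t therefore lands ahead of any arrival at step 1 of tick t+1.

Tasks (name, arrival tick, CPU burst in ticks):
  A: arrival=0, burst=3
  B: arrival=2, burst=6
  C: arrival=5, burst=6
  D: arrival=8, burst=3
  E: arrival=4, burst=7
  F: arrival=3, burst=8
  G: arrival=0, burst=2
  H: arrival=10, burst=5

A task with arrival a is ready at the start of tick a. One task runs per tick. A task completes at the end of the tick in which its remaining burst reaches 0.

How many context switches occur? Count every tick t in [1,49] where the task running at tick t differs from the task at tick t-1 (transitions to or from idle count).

context switches = 13

t=0: queue=[A,G] q_used=0 → run A
t=1: queue=[A,G] q_used=1 → run A
t=2: queue=[A,G,B] q_used=2 → run A
t=3: queue=[G,B,F] q_used=0 → run G
t=4: queue=[G,B,F,E] q_used=1 → run G
t=5: queue=[B,F,E,C] q_used=0 → run B
t=6: queue=[B,F,E,C] q_used=1 → run B
t=7: queue=[B,F,E,C] q_used=2 → run B
t=8: queue=[B,F,E,C,D] q_used=3 → run B
t=9: queue=[F,E,C,D,B] q_used=0 → run F
t=10: queue=[F,E,C,D,B,H] q_used=1 → run F
t=11: queue=[F,E,C,D,B,H] q_used=2 → run F
t=12: queue=[F,E,C,D,B,H] q_used=3 → run F
t=13: queue=[E,C,D,B,H,F] q_used=0 → run E
t=14: queue=[E,C,D,B,H,F] q_used=1 → run E
t=15: queue=[E,C,D,B,H,F] q_used=2 → run E
t=16: queue=[E,C,D,B,H,F] q_used=3 → run E
t=17: queue=[C,D,B,H,F,E] q_used=0 → run C
t=18: queue=[C,D,B,H,F,E] q_used=1 → run C
t=19: queue=[C,D,B,H,F,E] q_used=2 → run C
t=20: queue=[C,D,B,H,F,E] q_used=3 → run C
t=21: queue=[D,B,H,F,E,C] q_used=0 → run D
t=22: queue=[D,B,H,F,E,C] q_used=1 → run D
t=23: queue=[D,B,H,F,E,C] q_used=2 → run D
t=24: queue=[B,H,F,E,C] q_used=0 → run B
t=25: queue=[B,H,F,E,C] q_used=1 → run B
t=26: queue=[H,F,E,C] q_used=0 → run H
t=27: queue=[H,F,E,C] q_used=1 → run H
t=28: queue=[H,F,E,C] q_used=2 → run H
t=29: queue=[H,F,E,C] q_used=3 → run H
t=30: queue=[F,E,C,H] q_used=0 → run F
t=31: queue=[F,E,C,H] q_used=1 → run F
t=32: queue=[F,E,C,H] q_used=2 → run F
t=33: queue=[F,E,C,H] q_used=3 → run F
t=34: queue=[E,C,H] q_used=0 → run E
t=35: queue=[E,C,H] q_used=1 → run E
t=36: queue=[E,C,H] q_used=2 → run E
t=37: queue=[C,H] q_used=0 → run C
t=38: queue=[C,H] q_used=1 → run C
t=39: queue=[H] q_used=0 → run H
t=40: (idle)
t=41: (idle)
t=42: (idle)
t=43: (idle)
t=44: (idle)
t=45: (idle)
t=46: (idle)
t=47: (idle)
t=48: (idle)
t=49: (idle)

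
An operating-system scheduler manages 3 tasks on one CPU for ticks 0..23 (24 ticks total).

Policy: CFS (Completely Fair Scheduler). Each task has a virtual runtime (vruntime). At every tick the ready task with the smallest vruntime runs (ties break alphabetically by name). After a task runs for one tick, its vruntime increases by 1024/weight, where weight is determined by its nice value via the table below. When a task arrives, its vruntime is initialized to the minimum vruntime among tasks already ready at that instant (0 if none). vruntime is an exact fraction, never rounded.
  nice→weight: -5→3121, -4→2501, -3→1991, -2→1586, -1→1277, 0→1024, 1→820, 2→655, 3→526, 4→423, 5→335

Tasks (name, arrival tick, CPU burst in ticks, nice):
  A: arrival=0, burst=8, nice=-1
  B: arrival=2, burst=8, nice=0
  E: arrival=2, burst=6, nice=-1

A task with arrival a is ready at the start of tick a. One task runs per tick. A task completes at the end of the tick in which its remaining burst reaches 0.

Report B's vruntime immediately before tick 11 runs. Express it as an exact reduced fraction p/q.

t=0: vr[A=0] → run A
t=1: vr[A=1024/1277] → run A
t=2: vr[A=2048/1277 B=2048/1277 E=2048/1277] → run A
t=3: vr[A=3072/1277 B=2048/1277 E=2048/1277] → run B
t=4: vr[A=3072/1277 B=3325/1277 E=2048/1277] → run E
t=5: vr[A=3072/1277 B=3325/1277 E=3072/1277] → run A
t=6: vr[A=4096/1277 B=3325/1277 E=3072/1277] → run E
t=7: vr[A=4096/1277 B=3325/1277 E=4096/1277] → run B
t=8: vr[A=4096/1277 B=4602/1277 E=4096/1277] → run A
t=9: vr[A=5120/1277 B=4602/1277 E=4096/1277] → run E
t=10: vr[A=5120/1277 B=4602/1277 E=5120/1277] → run B
t=11: vr[A=5120/1277 B=5879/1277 E=5120/1277] → run A
t=12: vr[A=6144/1277 B=5879/1277 E=5120/1277] → run E
t=13: vr[A=6144/1277 B=5879/1277 E=6144/1277] → run B
t=14: vr[A=6144/1277 B=7156/1277 E=6144/1277] → run A
t=15: vr[A=7168/1277 B=7156/1277 E=6144/1277] → run E
t=16: vr[A=7168/1277 B=7156/1277 E=7168/1277] → run B
t=17: vr[A=7168/1277 B=8433/1277 E=7168/1277] → run A
t=18: vr[B=8433/1277 E=7168/1277] → run E
t=19: vr[B=8433/1277] → run B
t=20: vr[B=9710/1277] → run B
t=21: vr[B=10987/1277] → run B
t=22: (idle)
t=23: (idle)

vruntime(B, start of tick 11) = 5879/1277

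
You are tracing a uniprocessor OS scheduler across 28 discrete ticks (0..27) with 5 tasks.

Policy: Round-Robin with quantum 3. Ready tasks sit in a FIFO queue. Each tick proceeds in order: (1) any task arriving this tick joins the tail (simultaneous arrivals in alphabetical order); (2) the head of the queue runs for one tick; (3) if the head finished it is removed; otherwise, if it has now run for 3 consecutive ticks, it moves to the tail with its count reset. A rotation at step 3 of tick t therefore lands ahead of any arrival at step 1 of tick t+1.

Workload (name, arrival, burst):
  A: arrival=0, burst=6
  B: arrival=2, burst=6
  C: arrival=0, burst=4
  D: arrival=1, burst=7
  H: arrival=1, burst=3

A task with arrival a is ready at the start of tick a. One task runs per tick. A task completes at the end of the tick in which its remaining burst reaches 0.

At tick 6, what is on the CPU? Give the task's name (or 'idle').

t=0: queue=[A,C] q_used=0 → run A
t=1: queue=[A,C,D,H] q_used=1 → run A
t=2: queue=[A,C,D,H,B] q_used=2 → run A
t=3: queue=[C,D,H,B,A] q_used=0 → run C
t=4: queue=[C,D,H,B,A] q_used=1 → run C
t=5: queue=[C,D,H,B,A] q_used=2 → run C
t=6: queue=[D,H,B,A,C] q_used=0 → run D
t=7: queue=[D,H,B,A,C] q_used=1 → run D
t=8: queue=[D,H,B,A,C] q_used=2 → run D
t=9: queue=[H,B,A,C,D] q_used=0 → run H
t=10: queue=[H,B,A,C,D] q_used=1 → run H
t=11: queue=[H,B,A,C,D] q_used=2 → run H
t=12: queue=[B,A,C,D] q_used=0 → run B
t=13: queue=[B,A,C,D] q_used=1 → run B
t=14: queue=[B,A,C,D] q_used=2 → run B
t=15: queue=[A,C,D,B] q_used=0 → run A
t=16: queue=[A,C,D,B] q_used=1 → run A
t=17: queue=[A,C,D,B] q_used=2 → run A
t=18: queue=[C,D,B] q_used=0 → run C
t=19: queue=[D,B] q_used=0 → run D
t=20: queue=[D,B] q_used=1 → run D
t=21: queue=[D,B] q_used=2 → run D
t=22: queue=[B,D] q_used=0 → run B
t=23: queue=[B,D] q_used=1 → run B
t=24: queue=[B,D] q_used=2 → run B
t=25: queue=[D] q_used=0 → run D
t=26: (idle)
t=27: (idle)

running at tick 6 = D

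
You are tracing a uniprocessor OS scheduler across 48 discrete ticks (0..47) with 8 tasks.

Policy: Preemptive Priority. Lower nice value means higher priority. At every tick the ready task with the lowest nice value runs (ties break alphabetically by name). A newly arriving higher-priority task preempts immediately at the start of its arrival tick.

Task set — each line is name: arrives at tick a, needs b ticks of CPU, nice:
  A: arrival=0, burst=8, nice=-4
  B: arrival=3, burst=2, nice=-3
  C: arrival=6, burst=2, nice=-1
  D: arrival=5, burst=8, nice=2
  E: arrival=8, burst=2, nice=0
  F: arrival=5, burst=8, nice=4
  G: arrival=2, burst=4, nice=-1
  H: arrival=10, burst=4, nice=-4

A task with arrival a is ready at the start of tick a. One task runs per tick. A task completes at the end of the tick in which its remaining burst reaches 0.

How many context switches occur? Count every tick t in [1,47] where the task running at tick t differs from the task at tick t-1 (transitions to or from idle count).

context switches = 8

t=0: ready={A} → run A
t=1: ready={A} → run A
t=2: ready={A,G} → run A
t=3: ready={A,B,G} → run A
t=4: ready={A,B,G} → run A
t=5: ready={A,B,D,F,G} → run A
t=6: ready={A,B,C,D,F,G} → run A
t=7: ready={A,B,C,D,F,G} → run A
t=8: ready={B,C,D,E,F,G} → run B
t=9: ready={B,C,D,E,F,G} → run B
t=10: ready={C,D,E,F,G,H} → run H
t=11: ready={C,D,E,F,G,H} → run H
t=12: ready={C,D,E,F,G,H} → run H
t=13: ready={C,D,E,F,G,H} → run H
t=14: ready={C,D,E,F,G} → run C
t=15: ready={C,D,E,F,G} → run C
t=16: ready={D,E,F,G} → run G
t=17: ready={D,E,F,G} → run G
t=18: ready={D,E,F,G} → run G
t=19: ready={D,E,F,G} → run G
t=20: ready={D,E,F} → run E
t=21: ready={D,E,F} → run E
t=22: ready={D,F} → run D
t=23: ready={D,F} → run D
t=24: ready={D,F} → run D
t=25: ready={D,F} → run D
t=26: ready={D,F} → run D
t=27: ready={D,F} → run D
t=28: ready={D,F} → run D
t=29: ready={D,F} → run D
t=30: ready={F} → run F
t=31: ready={F} → run F
t=32: ready={F} → run F
t=33: ready={F} → run F
t=34: ready={F} → run F
t=35: ready={F} → run F
t=36: ready={F} → run F
t=37: ready={F} → run F
t=38: (idle)
t=39: (idle)
t=40: (idle)
t=41: (idle)
t=42: (idle)
t=43: (idle)
t=44: (idle)
t=45: (idle)
t=46: (idle)
t=47: (idle)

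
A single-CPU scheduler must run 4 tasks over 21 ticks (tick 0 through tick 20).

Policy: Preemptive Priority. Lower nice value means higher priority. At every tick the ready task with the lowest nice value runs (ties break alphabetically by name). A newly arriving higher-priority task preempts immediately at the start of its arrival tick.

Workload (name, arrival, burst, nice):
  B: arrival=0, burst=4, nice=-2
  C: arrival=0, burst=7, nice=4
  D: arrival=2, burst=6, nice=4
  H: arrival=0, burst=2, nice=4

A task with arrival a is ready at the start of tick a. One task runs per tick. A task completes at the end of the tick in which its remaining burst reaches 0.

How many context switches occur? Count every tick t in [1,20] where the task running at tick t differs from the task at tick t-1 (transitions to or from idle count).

context switches = 4

t=0: ready={B,C,H} → run B
t=1: ready={B,C,H} → run B
t=2: ready={B,C,D,H} → run B
t=3: ready={B,C,D,H} → run B
t=4: ready={C,D,H} → run C
t=5: ready={C,D,H} → run C
t=6: ready={C,D,H} → run C
t=7: ready={C,D,H} → run C
t=8: ready={C,D,H} → run C
t=9: ready={C,D,H} → run C
t=10: ready={C,D,H} → run C
t=11: ready={D,H} → run D
t=12: ready={D,H} → run D
t=13: ready={D,H} → run D
t=14: ready={D,H} → run D
t=15: ready={D,H} → run D
t=16: ready={D,H} → run D
t=17: ready={H} → run H
t=18: ready={H} → run H
t=19: (idle)
t=20: (idle)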